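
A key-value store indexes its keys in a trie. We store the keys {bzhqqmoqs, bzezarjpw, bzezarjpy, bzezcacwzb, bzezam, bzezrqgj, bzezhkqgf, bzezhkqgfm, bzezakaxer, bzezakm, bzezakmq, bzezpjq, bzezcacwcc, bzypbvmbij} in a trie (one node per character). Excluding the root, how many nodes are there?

54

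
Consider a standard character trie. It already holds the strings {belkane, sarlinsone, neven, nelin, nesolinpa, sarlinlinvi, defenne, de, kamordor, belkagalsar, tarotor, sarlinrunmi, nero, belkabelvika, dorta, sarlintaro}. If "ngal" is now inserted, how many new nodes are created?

"n" is already a path in the trie; the remaining "gal" must be added.
Each of the 3 remaining characters creates one node.

3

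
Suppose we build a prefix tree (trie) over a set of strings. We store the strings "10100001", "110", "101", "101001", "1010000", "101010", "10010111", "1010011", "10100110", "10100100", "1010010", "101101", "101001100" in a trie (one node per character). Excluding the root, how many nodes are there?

27

Insert word by word; a character creates a node only if that edge doesn't already exist:
  "10100001" → 8 new (1, 0, 1, 0, 0, 0, 0, 1)
  "110" → prefix "1" already present; 2 new (1, 0)
  "101" → prefix "101" already present; 0 new (none)
  "101001" → prefix "10100" already present; 1 new (1)
  "1010000" → prefix "1010000" already present; 0 new (none)
  "101010" → prefix "1010" already present; 2 new (1, 0)
  "10010111" → prefix "10" already present; 6 new (0, 1, 0, 1, 1, 1)
  "1010011" → prefix "101001" already present; 1 new (1)
  "10100110" → prefix "1010011" already present; 1 new (0)
  "10100100" → prefix "101001" already present; 2 new (0, 0)
  "1010010" → prefix "1010010" already present; 0 new (none)
  "101101" → prefix "101" already present; 3 new (1, 0, 1)
  "101001100" → prefix "10100110" already present; 1 new (0)
Total nodes = 8 + 2 + 0 + 1 + 0 + 2 + 6 + 1 + 1 + 2 + 0 + 3 + 1 = 27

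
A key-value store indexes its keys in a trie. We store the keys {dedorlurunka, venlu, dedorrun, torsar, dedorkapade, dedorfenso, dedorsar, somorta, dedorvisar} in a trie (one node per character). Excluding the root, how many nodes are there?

Count nodes per top-level branch (shared prefixes stored once):
  'd'-branch (dedorfenso, dedorkapade, dedorlurunka, dedorrun, dedorsar, dedorvisar): 34 nodes
  's'-branch (somorta): 7 nodes
  't'-branch (torsar): 6 nodes
  'v'-branch (venlu): 5 nodes
Sum: 52

52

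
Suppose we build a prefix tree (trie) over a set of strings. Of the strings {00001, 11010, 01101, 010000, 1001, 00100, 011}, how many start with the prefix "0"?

Filter for entries beginning with "0":
Matches: "00001", "00100", "010000", "011", "01101"
Count: 5

5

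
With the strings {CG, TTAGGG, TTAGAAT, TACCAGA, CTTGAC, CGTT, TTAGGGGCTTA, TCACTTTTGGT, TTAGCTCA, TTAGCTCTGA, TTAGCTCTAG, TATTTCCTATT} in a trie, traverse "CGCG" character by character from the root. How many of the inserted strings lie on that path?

Check each prefix of "CGCG" against the stored set — each match is an end-marker on the path.
Prefixes of the query that are stored words: "CG"
Count: 1

1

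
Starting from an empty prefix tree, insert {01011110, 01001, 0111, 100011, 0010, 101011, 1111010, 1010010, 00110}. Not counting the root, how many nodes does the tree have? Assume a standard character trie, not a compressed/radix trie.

Count nodes per top-level branch (shared prefixes stored once):
  '0'-branch (0010, 00110, 01001, 01011110, 0111): 17 nodes
  '1'-branch (100011, 1010010, 101011, 1111010): 19 nodes
Sum: 36

36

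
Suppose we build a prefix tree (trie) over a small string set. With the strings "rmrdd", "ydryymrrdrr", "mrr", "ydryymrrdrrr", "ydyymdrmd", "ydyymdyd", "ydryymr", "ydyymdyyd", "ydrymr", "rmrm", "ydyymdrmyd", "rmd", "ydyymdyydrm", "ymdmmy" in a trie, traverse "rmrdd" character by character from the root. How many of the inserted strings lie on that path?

Check each prefix of "rmrdd" against the stored set — each match is an end-marker on the path.
Prefixes of the query that are stored words: "rmrdd"
Count: 1

1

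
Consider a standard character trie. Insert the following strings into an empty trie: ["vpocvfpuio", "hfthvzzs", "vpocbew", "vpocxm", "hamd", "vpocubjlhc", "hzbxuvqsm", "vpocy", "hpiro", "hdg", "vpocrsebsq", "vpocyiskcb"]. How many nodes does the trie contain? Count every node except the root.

Insert word by word; a character creates a node only if that edge doesn't already exist:
  "vpocvfpuio" → 10 new (v, p, o, c, v, f, p, u, i, o)
  "hfthvzzs" → 8 new (h, f, t, h, v, z, z, s)
  "vpocbew" → prefix "vpoc" already present; 3 new (b, e, w)
  "vpocxm" → prefix "vpoc" already present; 2 new (x, m)
  "hamd" → prefix "h" already present; 3 new (a, m, d)
  "vpocubjlhc" → prefix "vpoc" already present; 6 new (u, b, j, l, h, c)
  "hzbxuvqsm" → prefix "h" already present; 8 new (z, b, x, u, v, q, s, m)
  "vpocy" → prefix "vpoc" already present; 1 new (y)
  "hpiro" → prefix "h" already present; 4 new (p, i, r, o)
  "hdg" → prefix "h" already present; 2 new (d, g)
  "vpocrsebsq" → prefix "vpoc" already present; 6 new (r, s, e, b, s, q)
  "vpocyiskcb" → prefix "vpocy" already present; 5 new (i, s, k, c, b)
Total nodes = 10 + 8 + 3 + 2 + 3 + 6 + 8 + 1 + 4 + 2 + 6 + 5 = 58

58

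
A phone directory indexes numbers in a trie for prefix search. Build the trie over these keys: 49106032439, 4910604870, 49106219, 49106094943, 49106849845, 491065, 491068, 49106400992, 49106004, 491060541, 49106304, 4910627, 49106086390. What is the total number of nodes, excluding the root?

50

Insert word by word; a character creates a node only if that edge doesn't already exist:
  "49106032439" → 11 new (4, 9, 1, 0, 6, 0, 3, 2, 4, 3, 9)
  "4910604870" → prefix "491060" already present; 4 new (4, 8, 7, 0)
  "49106219" → prefix "49106" already present; 3 new (2, 1, 9)
  "49106094943" → prefix "491060" already present; 5 new (9, 4, 9, 4, 3)
  "49106849845" → prefix "49106" already present; 6 new (8, 4, 9, 8, 4, 5)
  "491065" → prefix "49106" already present; 1 new (5)
  "491068" → prefix "491068" already present; 0 new (none)
  "49106400992" → prefix "49106" already present; 6 new (4, 0, 0, 9, 9, 2)
  "49106004" → prefix "491060" already present; 2 new (0, 4)
  "491060541" → prefix "491060" already present; 3 new (5, 4, 1)
  "49106304" → prefix "49106" already present; 3 new (3, 0, 4)
  "4910627" → prefix "491062" already present; 1 new (7)
  "49106086390" → prefix "491060" already present; 5 new (8, 6, 3, 9, 0)
Total nodes = 11 + 4 + 3 + 5 + 6 + 1 + 0 + 6 + 2 + 3 + 3 + 1 + 5 = 50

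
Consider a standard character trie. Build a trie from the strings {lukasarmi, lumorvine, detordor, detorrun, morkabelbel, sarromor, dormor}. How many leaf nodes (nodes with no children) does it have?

Leaves are exactly the stored words that no other stored word extends.
Those words: "detordor", "detorrun", "dormor", "lukasarmi", "lumorvine", "morkabelbel", "sarromor"
Leaf count: 7

7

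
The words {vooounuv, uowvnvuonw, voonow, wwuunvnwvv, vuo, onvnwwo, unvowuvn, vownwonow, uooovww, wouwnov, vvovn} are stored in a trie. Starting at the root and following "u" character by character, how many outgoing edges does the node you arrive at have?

2

Follow the path "u" to its node, then look at its outgoing edges.
Distinct next characters after "u": n, o.
That node has 2 child edges.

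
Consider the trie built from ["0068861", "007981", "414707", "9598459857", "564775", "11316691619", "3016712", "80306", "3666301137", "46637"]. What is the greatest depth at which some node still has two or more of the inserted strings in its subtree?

2

The deepest shared node is where two words last agree before diverging.
"0068861" and "007981" agree on "00" (2 characters) before diverging; nothing deeper is shared.
Longest shared-prefix length: 2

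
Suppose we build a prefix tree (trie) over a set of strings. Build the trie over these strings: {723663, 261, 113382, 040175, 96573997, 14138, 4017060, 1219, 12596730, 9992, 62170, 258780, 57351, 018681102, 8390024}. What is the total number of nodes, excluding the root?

Trace insertions, counting only characters that open a new branch:
  "723663" → 6 new (7, 2, 3, 6, 6, 3)
  "261" → 3 new (2, 6, 1)
  "113382" → 6 new (1, 1, 3, 3, 8, 2)
  "040175" → 6 new (0, 4, 0, 1, 7, 5)
  "96573997" → 8 new (9, 6, 5, 7, 3, 9, 9, 7)
  "14138" → prefix "1" already present; 4 new (4, 1, 3, 8)
  "4017060" → 7 new (4, 0, 1, 7, 0, 6, 0)
  "1219" → prefix "1" already present; 3 new (2, 1, 9)
  "12596730" → prefix "12" already present; 6 new (5, 9, 6, 7, 3, 0)
  "9992" → prefix "9" already present; 3 new (9, 9, 2)
  "62170" → 5 new (6, 2, 1, 7, 0)
  "258780" → prefix "2" already present; 5 new (5, 8, 7, 8, 0)
  "57351" → 5 new (5, 7, 3, 5, 1)
  "018681102" → prefix "0" already present; 8 new (1, 8, 6, 8, 1, 1, 0, 2)
  "8390024" → 7 new (8, 3, 9, 0, 0, 2, 4)
Total nodes = 6 + 3 + 6 + 6 + 8 + 4 + 7 + 3 + 6 + 3 + 5 + 5 + 5 + 8 + 7 = 82

82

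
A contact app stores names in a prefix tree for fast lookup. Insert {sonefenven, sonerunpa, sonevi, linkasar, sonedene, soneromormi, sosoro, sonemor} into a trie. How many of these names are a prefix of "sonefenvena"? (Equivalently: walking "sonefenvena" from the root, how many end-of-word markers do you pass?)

1

Check each prefix of "sonefenvena" against the stored set — each match is an end-marker on the path.
Prefixes of the query that are stored words: "sonefenven"
Count: 1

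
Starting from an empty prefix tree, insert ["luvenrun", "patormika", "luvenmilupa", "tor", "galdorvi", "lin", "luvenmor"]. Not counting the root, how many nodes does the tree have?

Count nodes per top-level branch (shared prefixes stored once):
  'g'-branch (galdorvi): 8 nodes
  'l'-branch (lin, luvenmilupa, luvenmor, luvenrun): 18 nodes
  'p'-branch (patormika): 9 nodes
  't'-branch (tor): 3 nodes
Sum: 38

38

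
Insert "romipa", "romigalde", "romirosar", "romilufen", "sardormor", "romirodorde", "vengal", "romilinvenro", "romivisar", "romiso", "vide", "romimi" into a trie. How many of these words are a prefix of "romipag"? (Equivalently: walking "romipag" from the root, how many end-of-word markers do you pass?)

1

Traverse "romipag" character by character; count nodes along the way that are marked as word ends.
Prefixes of the query that are stored words: "romipa"
Count: 1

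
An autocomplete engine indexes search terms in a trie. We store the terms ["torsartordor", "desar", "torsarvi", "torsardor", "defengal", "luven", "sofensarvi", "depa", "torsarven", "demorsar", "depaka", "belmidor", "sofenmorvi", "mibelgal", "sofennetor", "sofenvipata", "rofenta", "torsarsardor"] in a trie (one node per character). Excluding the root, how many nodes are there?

Count nodes per top-level branch (shared prefixes stored once):
  'b'-branch (belmidor): 8 nodes
  'd'-branch (defengal, demorsar, depa, depaka, desar): 21 nodes
  'l'-branch (luven): 5 nodes
  'm'-branch (mibelgal): 8 nodes
  'r'-branch (rofenta): 7 nodes
  's'-branch (sofenmorvi, sofennetor, sofensarvi, sofenvipata): 26 nodes
  't'-branch (torsardor, torsarsardor, torsartordor, torsarven, torsarvi): 25 nodes
Sum: 100

100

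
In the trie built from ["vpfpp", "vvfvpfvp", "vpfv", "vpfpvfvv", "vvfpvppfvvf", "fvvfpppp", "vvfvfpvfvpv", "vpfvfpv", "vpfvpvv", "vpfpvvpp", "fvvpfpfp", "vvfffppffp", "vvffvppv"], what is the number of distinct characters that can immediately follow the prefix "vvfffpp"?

The children of the "vvfffpp" node are the distinct next characters among strings starting with "vvfffpp".
Distinct next characters after "vvfffpp": f.
That node has 1 child edge.

1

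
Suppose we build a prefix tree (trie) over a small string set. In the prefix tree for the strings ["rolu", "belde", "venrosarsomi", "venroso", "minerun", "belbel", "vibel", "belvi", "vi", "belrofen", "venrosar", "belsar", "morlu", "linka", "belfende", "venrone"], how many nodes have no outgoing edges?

A leaf is a node with no children — equivalently, the end of a word that is not a proper prefix of any other stored word.
Those words: "belbel", "belde", "belfende", "belrofen", "belsar", "belvi", "linka", "minerun", "morlu", "rolu", "venrone", "venrosarsomi", "venroso", "vibel"
Leaf count: 14

14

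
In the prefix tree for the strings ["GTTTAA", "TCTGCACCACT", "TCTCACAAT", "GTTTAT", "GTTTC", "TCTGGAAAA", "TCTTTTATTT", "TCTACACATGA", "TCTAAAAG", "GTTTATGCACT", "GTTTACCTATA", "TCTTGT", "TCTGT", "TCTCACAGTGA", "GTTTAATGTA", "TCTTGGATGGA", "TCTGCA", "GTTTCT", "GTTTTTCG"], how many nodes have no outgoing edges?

Leaves are exactly the stored words that no other stored word extends.
Those words: "GTTTAATGTA", "GTTTACCTATA", "GTTTATGCACT", "GTTTCT", "GTTTTTCG", "TCTAAAAG", "TCTACACATGA", "TCTCACAAT", "TCTCACAGTGA", "TCTGCACCACT", "TCTGGAAAA", "TCTGT", "TCTTGGATGGA", "TCTTGT", "TCTTTTATTT"
Leaf count: 15

15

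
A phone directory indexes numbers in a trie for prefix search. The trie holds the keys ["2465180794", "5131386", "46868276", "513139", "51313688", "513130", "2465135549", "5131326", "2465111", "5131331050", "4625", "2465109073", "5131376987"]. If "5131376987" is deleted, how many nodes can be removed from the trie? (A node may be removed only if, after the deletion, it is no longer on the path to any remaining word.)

5

After clearing the end-marker at "5131376987", prune upward until reaching a node still needed by another word.
The suffix "76987" (5 nodes) is used only by "5131376987"; the node for "51313" still has the child "8", so pruning stops there.
Nodes removed: 5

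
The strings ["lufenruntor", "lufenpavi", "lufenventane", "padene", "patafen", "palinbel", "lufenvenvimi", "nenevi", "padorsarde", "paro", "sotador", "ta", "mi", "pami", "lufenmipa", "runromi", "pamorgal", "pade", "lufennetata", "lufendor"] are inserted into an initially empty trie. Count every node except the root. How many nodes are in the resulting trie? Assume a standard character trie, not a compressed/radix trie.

96

For each word, the new-node count is its length minus the longest prefix already in the trie:
  "lufenruntor" → 11 new (l, u, f, e, n, r, u, n, t, o, r)
  "lufenpavi" → prefix "lufen" already present; 4 new (p, a, v, i)
  "lufenventane" → prefix "lufen" already present; 7 new (v, e, n, t, a, n, e)
  "padene" → 6 new (p, a, d, e, n, e)
  "patafen" → prefix "pa" already present; 5 new (t, a, f, e, n)
  "palinbel" → prefix "pa" already present; 6 new (l, i, n, b, e, l)
  "lufenvenvimi" → prefix "lufenven" already present; 4 new (v, i, m, i)
  "nenevi" → 6 new (n, e, n, e, v, i)
  "padorsarde" → prefix "pad" already present; 7 new (o, r, s, a, r, d, e)
  "paro" → prefix "pa" already present; 2 new (r, o)
  "sotador" → 7 new (s, o, t, a, d, o, r)
  "ta" → 2 new (t, a)
  "mi" → 2 new (m, i)
  "pami" → prefix "pa" already present; 2 new (m, i)
  "lufenmipa" → prefix "lufen" already present; 4 new (m, i, p, a)
  "runromi" → 7 new (r, u, n, r, o, m, i)
  "pamorgal" → prefix "pam" already present; 5 new (o, r, g, a, l)
  "pade" → prefix "pade" already present; 0 new (none)
  "lufennetata" → prefix "lufen" already present; 6 new (n, e, t, a, t, a)
  "lufendor" → prefix "lufen" already present; 3 new (d, o, r)
Total nodes = 11 + 4 + 7 + 6 + 5 + 6 + 4 + 6 + 7 + 2 + 7 + 2 + 2 + 2 + 4 + 7 + 5 + 0 + 6 + 3 = 96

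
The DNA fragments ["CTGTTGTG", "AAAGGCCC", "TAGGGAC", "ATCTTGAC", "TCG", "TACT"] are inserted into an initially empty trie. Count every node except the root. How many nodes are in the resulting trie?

34

For each word, the new-node count is its length minus the longest prefix already in the trie:
  "CTGTTGTG" → 8 new (C, T, G, T, T, G, T, G)
  "AAAGGCCC" → 8 new (A, A, A, G, G, C, C, C)
  "TAGGGAC" → 7 new (T, A, G, G, G, A, C)
  "ATCTTGAC" → prefix "A" already present; 7 new (T, C, T, T, G, A, C)
  "TCG" → prefix "T" already present; 2 new (C, G)
  "TACT" → prefix "TA" already present; 2 new (C, T)
Total nodes = 8 + 8 + 7 + 7 + 2 + 2 = 34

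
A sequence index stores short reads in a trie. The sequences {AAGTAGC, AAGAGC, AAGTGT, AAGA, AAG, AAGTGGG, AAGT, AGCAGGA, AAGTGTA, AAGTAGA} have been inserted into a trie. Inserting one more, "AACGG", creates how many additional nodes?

The longest prefix of "AACGG" already in the trie is "AA" (length 2).
Each of the 3 remaining characters creates one node.

3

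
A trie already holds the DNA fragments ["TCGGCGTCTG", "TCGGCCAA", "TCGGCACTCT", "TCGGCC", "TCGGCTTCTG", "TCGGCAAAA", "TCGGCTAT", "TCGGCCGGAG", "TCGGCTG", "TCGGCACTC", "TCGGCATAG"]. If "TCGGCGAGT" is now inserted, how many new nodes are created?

3

Walking "TCGGCGAGT" from the root, the first 6 characters ("TCGGCG") follow existing edges; "A" is the first miss.
Each of the 3 remaining characters creates one node.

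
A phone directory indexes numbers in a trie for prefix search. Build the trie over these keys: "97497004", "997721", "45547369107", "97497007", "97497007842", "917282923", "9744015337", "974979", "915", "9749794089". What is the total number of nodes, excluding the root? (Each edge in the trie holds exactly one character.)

49

Count nodes per top-level branch (shared prefixes stored once):
  '4'-branch (45547369107): 11 nodes
  '9'-branch (915, 917282923, 9744015337, 97497004, 97497007, 97497007842, 974979, 9749794089, 997721): 38 nodes
Sum: 49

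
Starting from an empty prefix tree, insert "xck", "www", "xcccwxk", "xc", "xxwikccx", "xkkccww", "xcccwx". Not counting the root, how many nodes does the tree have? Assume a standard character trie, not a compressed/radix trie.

24

Trie structure (* marks end of a word):
(root)
├─ w
│  └─ w
│     └─ w *
└─ x
   ├─ c *
   │  ├─ c
   │  │  └─ c
   │  │     └─ w
   │  │        └─ x *
   │  │           └─ k *
   │  └─ k *
   ├─ k
   │  └─ k
   │     └─ c
   │        └─ c
   │           └─ w
   │              └─ w *
   └─ x
      └─ w
         └─ i
            └─ k
               └─ c
                  └─ c
                     └─ x *
Counting every labelled node above: 24.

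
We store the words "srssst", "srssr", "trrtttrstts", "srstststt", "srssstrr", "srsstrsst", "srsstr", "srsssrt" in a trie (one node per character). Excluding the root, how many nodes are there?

33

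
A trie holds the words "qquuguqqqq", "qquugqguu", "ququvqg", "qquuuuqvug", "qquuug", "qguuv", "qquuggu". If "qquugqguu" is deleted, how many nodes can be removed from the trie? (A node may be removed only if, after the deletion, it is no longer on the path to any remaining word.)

Walk "qquugqguu" from the leaf back toward the root, removing each node that no remaining word uses.
The suffix "qguu" (4 nodes) is used only by "qquugqguu"; the node for "qquug" still has the child "u", so pruning stops there.
Nodes removed: 4

4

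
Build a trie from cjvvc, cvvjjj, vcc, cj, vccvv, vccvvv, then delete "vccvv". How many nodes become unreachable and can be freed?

0

After clearing the end-marker at "vccvv", prune upward until reaching a node still needed by another word.
Every node on "vccvv" is still needed (e.g. by "vccvvv"), so nothing is freed.
Nodes removed: 0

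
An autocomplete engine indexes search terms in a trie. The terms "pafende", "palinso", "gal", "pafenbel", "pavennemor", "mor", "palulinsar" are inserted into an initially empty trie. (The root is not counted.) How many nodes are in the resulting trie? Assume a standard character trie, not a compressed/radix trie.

36

Trace insertions, counting only characters that open a new branch:
  "pafende" → 7 new (p, a, f, e, n, d, e)
  "palinso" → prefix "pa" already present; 5 new (l, i, n, s, o)
  "gal" → 3 new (g, a, l)
  "pafenbel" → prefix "pafen" already present; 3 new (b, e, l)
  "pavennemor" → prefix "pa" already present; 8 new (v, e, n, n, e, m, o, r)
  "mor" → 3 new (m, o, r)
  "palulinsar" → prefix "pal" already present; 7 new (u, l, i, n, s, a, r)
Total nodes = 7 + 5 + 3 + 3 + 8 + 3 + 7 = 36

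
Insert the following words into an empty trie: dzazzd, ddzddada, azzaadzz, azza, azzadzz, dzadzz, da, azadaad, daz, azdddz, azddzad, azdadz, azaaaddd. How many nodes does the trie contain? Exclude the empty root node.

Insert word by word; a character creates a node only if that edge doesn't already exist:
  "dzazzd" → 6 new (d, z, a, z, z, d)
  "ddzddada" → prefix "d" already present; 7 new (d, z, d, d, a, d, a)
  "azzaadzz" → 8 new (a, z, z, a, a, d, z, z)
  "azza" → prefix "azza" already present; 0 new (none)
  "azzadzz" → prefix "azza" already present; 3 new (d, z, z)
  "dzadzz" → prefix "dza" already present; 3 new (d, z, z)
  "da" → prefix "d" already present; 1 new (a)
  "azadaad" → prefix "az" already present; 5 new (a, d, a, a, d)
  "daz" → prefix "da" already present; 1 new (z)
  "azdddz" → prefix "az" already present; 4 new (d, d, d, z)
  "azddzad" → prefix "azdd" already present; 3 new (z, a, d)
  "azdadz" → prefix "azd" already present; 3 new (a, d, z)
  "azaaaddd" → prefix "aza" already present; 5 new (a, a, d, d, d)
Total nodes = 6 + 7 + 8 + 0 + 3 + 3 + 1 + 5 + 1 + 4 + 3 + 3 + 5 = 49

49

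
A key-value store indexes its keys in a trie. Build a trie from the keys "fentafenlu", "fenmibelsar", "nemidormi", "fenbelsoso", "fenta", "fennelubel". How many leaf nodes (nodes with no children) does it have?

A leaf is a node with no children — equivalently, the end of a word that is not a proper prefix of any other stored word.
Those words: "fenbelsoso", "fenmibelsar", "fennelubel", "fentafenlu", "nemidormi"
Leaf count: 5

5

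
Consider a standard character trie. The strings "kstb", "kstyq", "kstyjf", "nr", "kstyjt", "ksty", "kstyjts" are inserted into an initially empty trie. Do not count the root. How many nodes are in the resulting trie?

12

Trie structure (* marks end of a word):
(root)
├─ k
│  └─ s
│     └─ t
│        ├─ b *
│        └─ y *
│           ├─ j
│           │  ├─ f *
│           │  └─ t *
│           │     └─ s *
│           └─ q *
└─ n
   └─ r *
Counting every labelled node above: 12.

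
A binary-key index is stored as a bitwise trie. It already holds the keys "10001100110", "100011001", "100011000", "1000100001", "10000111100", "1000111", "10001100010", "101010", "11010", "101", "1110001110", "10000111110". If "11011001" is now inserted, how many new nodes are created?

"1101" is already a path in the trie; the remaining "1001" must be added.
Each of the 4 remaining characters creates one node.

4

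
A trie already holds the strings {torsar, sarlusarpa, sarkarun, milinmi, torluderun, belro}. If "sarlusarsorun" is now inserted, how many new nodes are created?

The longest prefix of "sarlusarsorun" already in the trie is "sarlusar" (length 8).
So 13 − 8 = 5 new nodes.

5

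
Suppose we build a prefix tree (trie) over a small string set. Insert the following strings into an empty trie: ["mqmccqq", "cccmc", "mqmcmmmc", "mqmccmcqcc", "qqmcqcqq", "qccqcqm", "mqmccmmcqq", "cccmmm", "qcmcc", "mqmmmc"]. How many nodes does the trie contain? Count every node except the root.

47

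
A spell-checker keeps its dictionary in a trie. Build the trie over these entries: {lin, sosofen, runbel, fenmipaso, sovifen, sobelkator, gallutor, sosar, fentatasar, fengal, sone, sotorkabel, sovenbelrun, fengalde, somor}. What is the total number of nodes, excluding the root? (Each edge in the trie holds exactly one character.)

81

Insert word by word; a character creates a node only if that edge doesn't already exist:
  "lin" → 3 new (l, i, n)
  "sosofen" → 7 new (s, o, s, o, f, e, n)
  "runbel" → 6 new (r, u, n, b, e, l)
  "fenmipaso" → 9 new (f, e, n, m, i, p, a, s, o)
  "sovifen" → prefix "so" already present; 5 new (v, i, f, e, n)
  "sobelkator" → prefix "so" already present; 8 new (b, e, l, k, a, t, o, r)
  "gallutor" → 8 new (g, a, l, l, u, t, o, r)
  "sosar" → prefix "sos" already present; 2 new (a, r)
  "fentatasar" → prefix "fen" already present; 7 new (t, a, t, a, s, a, r)
  "fengal" → prefix "fen" already present; 3 new (g, a, l)
  "sone" → prefix "so" already present; 2 new (n, e)
  "sotorkabel" → prefix "so" already present; 8 new (t, o, r, k, a, b, e, l)
  "sovenbelrun" → prefix "sov" already present; 8 new (e, n, b, e, l, r, u, n)
  "fengalde" → prefix "fengal" already present; 2 new (d, e)
  "somor" → prefix "so" already present; 3 new (m, o, r)
Total nodes = 3 + 7 + 6 + 9 + 5 + 8 + 8 + 2 + 7 + 3 + 2 + 8 + 8 + 2 + 3 = 81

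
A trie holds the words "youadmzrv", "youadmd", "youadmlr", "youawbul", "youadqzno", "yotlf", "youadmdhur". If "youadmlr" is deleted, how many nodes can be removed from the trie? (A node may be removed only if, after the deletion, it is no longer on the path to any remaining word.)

Walk "youadmlr" from the leaf back toward the root, removing each node that no remaining word uses.
The suffix "lr" (2 nodes) is used only by "youadmlr"; the node for "youadm" still has the child "z", so pruning stops there.
Nodes removed: 2

2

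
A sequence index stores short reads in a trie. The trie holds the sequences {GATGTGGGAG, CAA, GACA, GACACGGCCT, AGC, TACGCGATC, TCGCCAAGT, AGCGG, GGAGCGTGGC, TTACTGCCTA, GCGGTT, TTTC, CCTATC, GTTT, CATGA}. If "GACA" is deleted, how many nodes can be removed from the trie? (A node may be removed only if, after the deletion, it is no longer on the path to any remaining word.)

0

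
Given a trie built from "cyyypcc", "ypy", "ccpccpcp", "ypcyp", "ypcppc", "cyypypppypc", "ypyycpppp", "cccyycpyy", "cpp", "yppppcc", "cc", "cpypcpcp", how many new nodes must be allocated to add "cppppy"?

3

"cpp" is already a path in the trie; the remaining "ppy" must be added.
So 6 − 3 = 3 new nodes.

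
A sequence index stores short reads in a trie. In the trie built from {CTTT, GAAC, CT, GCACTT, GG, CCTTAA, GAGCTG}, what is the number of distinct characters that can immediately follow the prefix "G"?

3

The children of the "G" node are the distinct next characters among strings starting with "G".
Characters that immediately follow "G" among the stored strings: {A, C, G}.
That node has 3 child edges.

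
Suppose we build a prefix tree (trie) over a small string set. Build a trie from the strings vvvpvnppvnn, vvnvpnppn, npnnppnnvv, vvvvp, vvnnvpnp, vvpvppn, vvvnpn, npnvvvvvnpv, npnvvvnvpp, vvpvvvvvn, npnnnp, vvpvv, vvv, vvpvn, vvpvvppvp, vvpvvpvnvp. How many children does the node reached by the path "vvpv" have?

Follow the path "vvpv" to its node, then look at its outgoing edges.
Characters that immediately follow "vvpv" among the stored strings: {n, p, v}.
That node has 3 child edges.

3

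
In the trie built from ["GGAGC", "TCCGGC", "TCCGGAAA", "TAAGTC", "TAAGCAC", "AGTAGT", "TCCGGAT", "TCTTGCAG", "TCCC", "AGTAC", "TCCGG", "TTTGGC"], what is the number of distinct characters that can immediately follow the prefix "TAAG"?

Walk "TAAG" from the root, arriving at one node.
Characters that immediately follow "TAAG" among the stored strings: {C, T}.
That node has 2 child edges.

2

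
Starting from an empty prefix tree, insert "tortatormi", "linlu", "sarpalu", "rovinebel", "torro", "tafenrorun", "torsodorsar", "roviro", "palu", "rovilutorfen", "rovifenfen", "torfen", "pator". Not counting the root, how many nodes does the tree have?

Insert word by word; a character creates a node only if that edge doesn't already exist:
  "tortatormi" → 10 new (t, o, r, t, a, t, o, r, m, i)
  "linlu" → 5 new (l, i, n, l, u)
  "sarpalu" → 7 new (s, a, r, p, a, l, u)
  "rovinebel" → 9 new (r, o, v, i, n, e, b, e, l)
  "torro" → prefix "tor" already present; 2 new (r, o)
  "tafenrorun" → prefix "t" already present; 9 new (a, f, e, n, r, o, r, u, n)
  "torsodorsar" → prefix "tor" already present; 8 new (s, o, d, o, r, s, a, r)
  "roviro" → prefix "rovi" already present; 2 new (r, o)
  "palu" → 4 new (p, a, l, u)
  "rovilutorfen" → prefix "rovi" already present; 8 new (l, u, t, o, r, f, e, n)
  "rovifenfen" → prefix "rovi" already present; 6 new (f, e, n, f, e, n)
  "torfen" → prefix "tor" already present; 3 new (f, e, n)
  "pator" → prefix "pa" already present; 3 new (t, o, r)
Total nodes = 10 + 5 + 7 + 9 + 2 + 9 + 8 + 2 + 4 + 8 + 6 + 3 + 3 = 76

76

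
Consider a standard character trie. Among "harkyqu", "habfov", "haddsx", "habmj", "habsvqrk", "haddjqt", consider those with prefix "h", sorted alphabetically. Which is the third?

Filter for "h…" and sort: "habfov", "habmj", "habsvqrk", "haddjqt", "haddsx", "harkyqu"
The 3rd is habsvqrk.

habsvqrk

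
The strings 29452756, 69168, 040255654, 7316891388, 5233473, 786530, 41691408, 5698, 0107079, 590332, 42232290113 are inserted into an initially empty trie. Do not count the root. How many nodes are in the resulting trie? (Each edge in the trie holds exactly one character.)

76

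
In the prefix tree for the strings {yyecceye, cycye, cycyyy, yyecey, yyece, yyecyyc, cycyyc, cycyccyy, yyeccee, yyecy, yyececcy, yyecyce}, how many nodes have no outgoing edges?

10

Leaves are exactly the stored words that no other stored word extends.
Those words: "cycyccyy", "cycye", "cycyyc", "cycyyy", "yyeccee", "yyecceye", "yyececcy", "yyecey", "yyecyce", "yyecyyc"
Leaf count: 10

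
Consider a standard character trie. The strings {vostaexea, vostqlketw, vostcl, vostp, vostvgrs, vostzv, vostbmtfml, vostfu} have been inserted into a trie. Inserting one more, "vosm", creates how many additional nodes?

Walking "vosm" from the root, the first 3 characters ("vos") follow existing edges; "m" is the first miss.
New nodes needed: |"vosm"| − 3 = 4 − 3 = 1.

1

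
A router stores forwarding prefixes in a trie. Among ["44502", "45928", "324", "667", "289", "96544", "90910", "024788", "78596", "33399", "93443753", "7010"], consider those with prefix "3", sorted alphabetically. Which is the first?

Filter for "3…" and sort: "324", "33399"
The 1st is 324.

324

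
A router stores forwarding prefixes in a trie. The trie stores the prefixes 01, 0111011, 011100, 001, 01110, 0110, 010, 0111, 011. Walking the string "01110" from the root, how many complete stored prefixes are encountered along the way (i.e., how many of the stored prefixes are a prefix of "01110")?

Check each prefix of "01110" against the stored set — each match is an end-marker on the path.
Prefixes of the query that are stored words: "01", "011", "0111", "01110"
Count: 4

4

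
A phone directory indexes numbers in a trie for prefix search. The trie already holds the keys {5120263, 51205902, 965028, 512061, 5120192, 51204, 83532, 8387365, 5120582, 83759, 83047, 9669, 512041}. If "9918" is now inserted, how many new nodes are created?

3

"9" is already a path in the trie; the remaining "918" must be added.
Each of the 3 remaining characters creates one node.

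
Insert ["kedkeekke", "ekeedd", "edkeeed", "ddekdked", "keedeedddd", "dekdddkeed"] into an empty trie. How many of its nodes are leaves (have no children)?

6

A leaf is a node with no children — equivalently, the end of a word that is not a proper prefix of any other stored word.
Those words: "ddekdked", "dekdddkeed", "edkeeed", "ekeedd", "kedkeekke", "keedeedddd"
Leaf count: 6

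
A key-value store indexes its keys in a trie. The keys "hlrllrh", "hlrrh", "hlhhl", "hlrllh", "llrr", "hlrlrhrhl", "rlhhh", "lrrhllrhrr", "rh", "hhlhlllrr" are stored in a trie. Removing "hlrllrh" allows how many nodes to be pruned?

2

A node on "hlrllrh"'s path can go only if nothing else ends at it or branches off below it.
The suffix "rh" (2 nodes) is used only by "hlrllrh"; the node for "hlrll" still has the child "h", so pruning stops there.
Nodes removed: 2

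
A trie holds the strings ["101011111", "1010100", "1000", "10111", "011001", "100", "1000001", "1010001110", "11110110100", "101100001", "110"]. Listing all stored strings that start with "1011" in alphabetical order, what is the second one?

10111

Filter for "1011…" and sort: "101100001", "10111"
The 2nd is 10111.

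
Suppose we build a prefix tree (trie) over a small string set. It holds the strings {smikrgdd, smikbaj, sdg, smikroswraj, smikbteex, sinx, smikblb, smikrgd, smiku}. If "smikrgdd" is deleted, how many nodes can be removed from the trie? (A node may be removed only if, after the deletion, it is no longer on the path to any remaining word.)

1

After clearing the end-marker at "smikrgdd", prune upward until reaching a node still needed by another word.
The suffix "d" (1 node) is used only by "smikrgdd"; "smikrgd" is itself a stored word, so pruning stops there.
Nodes removed: 1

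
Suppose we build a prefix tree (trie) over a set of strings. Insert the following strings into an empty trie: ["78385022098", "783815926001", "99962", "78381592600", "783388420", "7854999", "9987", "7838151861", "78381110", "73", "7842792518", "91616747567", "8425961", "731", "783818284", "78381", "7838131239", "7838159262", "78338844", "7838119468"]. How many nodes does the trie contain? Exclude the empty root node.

86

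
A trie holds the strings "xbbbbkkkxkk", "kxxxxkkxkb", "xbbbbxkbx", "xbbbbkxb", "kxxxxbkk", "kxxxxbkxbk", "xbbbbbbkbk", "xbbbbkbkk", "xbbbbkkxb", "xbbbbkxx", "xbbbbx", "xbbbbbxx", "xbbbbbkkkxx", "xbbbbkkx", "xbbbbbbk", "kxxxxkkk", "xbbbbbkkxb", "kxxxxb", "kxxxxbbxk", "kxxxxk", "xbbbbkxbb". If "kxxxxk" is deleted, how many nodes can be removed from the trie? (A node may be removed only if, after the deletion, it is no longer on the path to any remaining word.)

0

Walk "kxxxxk" from the leaf back toward the root, removing each node that no remaining word uses.
Every node on "kxxxxk" is still needed (e.g. by "kxxxxkkxkb"), so nothing is freed.
Nodes removed: 0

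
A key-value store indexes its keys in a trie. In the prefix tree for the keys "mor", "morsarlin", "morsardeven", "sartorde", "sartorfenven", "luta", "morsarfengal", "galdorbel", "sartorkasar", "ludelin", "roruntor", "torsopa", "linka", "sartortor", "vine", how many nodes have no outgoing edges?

14

Leaves are exactly the stored words that no other stored word extends.
Those words: "galdorbel", "linka", "ludelin", "luta", "morsardeven", "morsarfengal", "morsarlin", "roruntor", "sartorde", "sartorfenven", "sartorkasar", "sartortor", "torsopa", "vine"
Leaf count: 14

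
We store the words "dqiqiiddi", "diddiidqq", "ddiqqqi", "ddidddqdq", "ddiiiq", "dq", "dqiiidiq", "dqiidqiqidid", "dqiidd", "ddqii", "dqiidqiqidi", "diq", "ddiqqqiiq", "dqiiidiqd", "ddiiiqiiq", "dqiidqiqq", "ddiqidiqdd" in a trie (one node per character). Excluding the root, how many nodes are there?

Count nodes per top-level branch (shared prefixes stored once):
  'd'-branch (ddidddqdq, ddiiiq, ddiiiqiiq, ddiqidiqdd, ddiqqqi, ddiqqqiiq, ddqii, diddiidqq, diq, dq, dqiidd, dqiidqiqidi, dqiidqiqidid, dqiidqiqq, dqiiidiq, dqiiidiqd, dqiqiiddi): 63 nodes
Sum: 63

63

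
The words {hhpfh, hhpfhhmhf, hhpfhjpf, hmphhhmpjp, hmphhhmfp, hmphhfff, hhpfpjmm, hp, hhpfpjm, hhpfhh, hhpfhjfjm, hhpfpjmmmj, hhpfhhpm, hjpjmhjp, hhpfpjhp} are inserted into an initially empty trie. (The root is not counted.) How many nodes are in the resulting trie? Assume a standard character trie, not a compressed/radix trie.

Trace insertions, counting only characters that open a new branch:
  "hhpfh" → 5 new (h, h, p, f, h)
  "hhpfhhmhf" → prefix "hhpfh" already present; 4 new (h, m, h, f)
  "hhpfhjpf" → prefix "hhpfh" already present; 3 new (j, p, f)
  "hmphhhmpjp" → prefix "h" already present; 9 new (m, p, h, h, h, m, p, j, p)
  "hmphhhmfp" → prefix "hmphhhm" already present; 2 new (f, p)
  "hmphhfff" → prefix "hmphh" already present; 3 new (f, f, f)
  "hhpfpjmm" → prefix "hhpf" already present; 4 new (p, j, m, m)
  "hp" → prefix "h" already present; 1 new (p)
  "hhpfpjm" → prefix "hhpfpjm" already present; 0 new (none)
  "hhpfhh" → prefix "hhpfhh" already present; 0 new (none)
  "hhpfhjfjm" → prefix "hhpfhj" already present; 3 new (f, j, m)
  "hhpfpjmmmj" → prefix "hhpfpjmm" already present; 2 new (m, j)
  "hhpfhhpm" → prefix "hhpfhh" already present; 2 new (p, m)
  "hjpjmhjp" → prefix "h" already present; 7 new (j, p, j, m, h, j, p)
  "hhpfpjhp" → prefix "hhpfpj" already present; 2 new (h, p)
Total nodes = 5 + 4 + 3 + 9 + 2 + 3 + 4 + 1 + 0 + 0 + 3 + 2 + 2 + 7 + 2 = 47

47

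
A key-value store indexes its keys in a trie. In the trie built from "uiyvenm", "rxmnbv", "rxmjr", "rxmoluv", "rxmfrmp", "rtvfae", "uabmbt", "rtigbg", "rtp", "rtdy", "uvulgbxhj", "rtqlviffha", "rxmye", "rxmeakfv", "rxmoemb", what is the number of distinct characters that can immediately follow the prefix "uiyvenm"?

The children of the "uiyvenm" node are the distinct next characters among strings starting with "uiyvenm".
No stored string extends past "uiyvenm".
That node has 0 child edges.

0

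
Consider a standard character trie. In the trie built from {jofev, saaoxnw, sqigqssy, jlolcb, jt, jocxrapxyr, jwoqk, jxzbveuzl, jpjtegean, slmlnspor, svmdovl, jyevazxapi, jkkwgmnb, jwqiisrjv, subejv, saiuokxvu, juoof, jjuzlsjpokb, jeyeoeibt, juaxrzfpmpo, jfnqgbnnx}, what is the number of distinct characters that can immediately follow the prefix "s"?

5

Follow the path "s" to its node, then look at its outgoing edges.
Distinct next characters after "s": a, l, q, u, v.
That node has 5 child edges.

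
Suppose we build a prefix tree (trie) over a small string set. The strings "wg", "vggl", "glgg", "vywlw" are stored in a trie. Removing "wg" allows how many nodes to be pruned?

After clearing the end-marker at "wg", prune upward until reaching a node still needed by another word.
No other word shares any prefix with "wg", so all 2 of its nodes go.
Nodes removed: 2

2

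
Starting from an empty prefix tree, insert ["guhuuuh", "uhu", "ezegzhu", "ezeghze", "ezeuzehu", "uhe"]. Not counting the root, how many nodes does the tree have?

Trie structure (* marks end of a word):
(root)
├─ e
│  └─ z
│     └─ e
│        ├─ g
│        │  ├─ h
│        │  │  └─ z
│        │  │     └─ e *
│        │  └─ z
│        │     └─ h
│        │        └─ u *
│        └─ u
│           └─ z
│              └─ e
│                 └─ h
│                    └─ u *
├─ g
│  └─ u
│     └─ h
│        └─ u
│           └─ u
│              └─ u
│                 └─ h *
└─ u
   └─ h
      ├─ e *
      └─ u *
Counting every labelled node above: 26.

26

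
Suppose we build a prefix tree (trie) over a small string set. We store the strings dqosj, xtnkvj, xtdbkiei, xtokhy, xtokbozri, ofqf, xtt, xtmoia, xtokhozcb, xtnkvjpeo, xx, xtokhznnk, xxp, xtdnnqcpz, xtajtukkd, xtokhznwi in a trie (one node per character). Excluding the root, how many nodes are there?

Insert word by word; a character creates a node only if that edge doesn't already exist:
  "dqosj" → 5 new (d, q, o, s, j)
  "xtnkvj" → 6 new (x, t, n, k, v, j)
  "xtdbkiei" → prefix "xt" already present; 6 new (d, b, k, i, e, i)
  "xtokhy" → prefix "xt" already present; 4 new (o, k, h, y)
  "xtokbozri" → prefix "xtok" already present; 5 new (b, o, z, r, i)
  "ofqf" → 4 new (o, f, q, f)
  "xtt" → prefix "xt" already present; 1 new (t)
  "xtmoia" → prefix "xt" already present; 4 new (m, o, i, a)
  "xtokhozcb" → prefix "xtokh" already present; 4 new (o, z, c, b)
  "xtnkvjpeo" → prefix "xtnkvj" already present; 3 new (p, e, o)
  "xx" → prefix "x" already present; 1 new (x)
  "xtokhznnk" → prefix "xtokh" already present; 4 new (z, n, n, k)
  "xxp" → prefix "xx" already present; 1 new (p)
  "xtdnnqcpz" → prefix "xtd" already present; 6 new (n, n, q, c, p, z)
  "xtajtukkd" → prefix "xt" already present; 7 new (a, j, t, u, k, k, d)
  "xtokhznwi" → prefix "xtokhzn" already present; 2 new (w, i)
Total nodes = 5 + 6 + 6 + 4 + 5 + 4 + 1 + 4 + 4 + 3 + 1 + 4 + 1 + 6 + 7 + 2 = 63

63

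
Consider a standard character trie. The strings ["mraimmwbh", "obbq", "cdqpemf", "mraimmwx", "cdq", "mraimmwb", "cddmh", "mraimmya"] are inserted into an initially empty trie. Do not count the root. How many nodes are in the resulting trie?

Trie structure (* marks end of a word):
(root)
├─ c
│  └─ d
│     ├─ d
│     │  └─ m
│     │     └─ h *
│     └─ q *
│        └─ p
│           └─ e
│              └─ m
│                 └─ f *
├─ m
│  └─ r
│     └─ a
│        └─ i
│           └─ m
│              └─ m
│                 ├─ w
│                 │  ├─ b *
│                 │  │  └─ h *
│                 │  └─ x *
│                 └─ y
│                    └─ a *
└─ o
   └─ b
      └─ b
         └─ q *
Counting every labelled node above: 26.

26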